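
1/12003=1/12003  =  0.00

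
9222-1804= 7418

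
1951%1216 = 735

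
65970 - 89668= -23698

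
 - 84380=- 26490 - 57890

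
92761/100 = 927 +61/100 = 927.61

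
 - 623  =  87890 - 88513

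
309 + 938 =1247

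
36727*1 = 36727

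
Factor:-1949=-1949^1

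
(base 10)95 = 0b1011111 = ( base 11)87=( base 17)5A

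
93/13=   7  +  2/13 = 7.15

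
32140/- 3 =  - 32140/3 = - 10713.33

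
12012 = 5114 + 6898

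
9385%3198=2989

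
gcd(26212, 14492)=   4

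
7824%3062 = 1700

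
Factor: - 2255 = - 5^1*11^1*41^1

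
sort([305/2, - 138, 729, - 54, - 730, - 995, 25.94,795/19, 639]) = [ - 995, - 730, - 138, - 54, 25.94,795/19, 305/2, 639, 729]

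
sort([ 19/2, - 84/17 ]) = [ - 84/17, 19/2 ] 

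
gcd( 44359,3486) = 7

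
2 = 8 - 6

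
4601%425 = 351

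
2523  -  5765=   -  3242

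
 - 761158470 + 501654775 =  - 259503695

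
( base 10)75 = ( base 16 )4B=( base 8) 113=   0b1001011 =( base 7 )135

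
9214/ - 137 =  - 68 + 102/137 = - 67.26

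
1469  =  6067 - 4598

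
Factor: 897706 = 2^1*448853^1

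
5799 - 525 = 5274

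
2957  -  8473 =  - 5516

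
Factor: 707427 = 3^3*7^1*19^1*197^1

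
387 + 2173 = 2560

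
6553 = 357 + 6196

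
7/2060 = 7/2060  =  0.00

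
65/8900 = 13/1780 =0.01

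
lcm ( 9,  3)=9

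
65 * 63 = 4095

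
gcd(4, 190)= 2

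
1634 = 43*38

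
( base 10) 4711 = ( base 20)bfb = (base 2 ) 1001001100111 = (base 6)33451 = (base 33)4ap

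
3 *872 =2616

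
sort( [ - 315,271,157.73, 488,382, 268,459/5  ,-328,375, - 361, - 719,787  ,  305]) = [ - 719, - 361, - 328, - 315,459/5, 157.73,268, 271, 305,375,382, 488,787] 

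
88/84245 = 88/84245 = 0.00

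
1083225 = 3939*275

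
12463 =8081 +4382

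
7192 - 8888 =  - 1696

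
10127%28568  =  10127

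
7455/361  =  20 + 235/361=20.65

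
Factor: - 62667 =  - 3^3*11^1 *211^1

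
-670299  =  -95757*7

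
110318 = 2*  55159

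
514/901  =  514/901  =  0.57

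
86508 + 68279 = 154787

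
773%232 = 77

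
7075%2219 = 418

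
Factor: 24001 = 24001^1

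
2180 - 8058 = -5878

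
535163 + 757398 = 1292561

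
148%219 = 148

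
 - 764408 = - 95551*8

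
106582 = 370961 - 264379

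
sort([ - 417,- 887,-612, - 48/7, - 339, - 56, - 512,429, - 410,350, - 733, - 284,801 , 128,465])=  [ - 887,-733 , - 612, - 512, - 417, - 410, - 339, - 284, - 56, - 48/7,128,350, 429, 465, 801 ] 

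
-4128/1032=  -4 = - 4.00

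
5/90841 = 5/90841 = 0.00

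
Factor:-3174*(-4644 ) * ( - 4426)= -65239487856  =  - 2^4*3^4*23^2 *43^1*2213^1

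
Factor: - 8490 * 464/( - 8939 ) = 3939360/8939=2^5*3^1*5^1 * 7^ ( - 1 )*29^1*283^1*1277^ ( - 1 )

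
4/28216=1/7054 = 0.00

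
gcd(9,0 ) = 9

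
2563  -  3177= - 614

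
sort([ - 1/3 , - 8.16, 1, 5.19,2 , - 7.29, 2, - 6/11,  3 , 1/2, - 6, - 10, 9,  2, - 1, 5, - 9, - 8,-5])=[-10  , - 9, -8.16, - 8, - 7.29, - 6, - 5, - 1, - 6/11 , - 1/3, 1/2,  1,2, 2,  2,3, 5 , 5.19,9]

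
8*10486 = 83888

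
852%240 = 132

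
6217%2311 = 1595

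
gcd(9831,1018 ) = 1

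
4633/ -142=  -  33 + 53/142 = -32.63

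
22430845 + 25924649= 48355494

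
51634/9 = 5737 + 1/9 = 5737.11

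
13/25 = 13/25=0.52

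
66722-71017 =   -  4295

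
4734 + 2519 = 7253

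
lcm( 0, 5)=0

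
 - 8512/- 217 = 1216/31 = 39.23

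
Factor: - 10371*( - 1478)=15328338= 2^1*3^1*739^1*3457^1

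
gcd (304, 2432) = 304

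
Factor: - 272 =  -2^4 * 17^1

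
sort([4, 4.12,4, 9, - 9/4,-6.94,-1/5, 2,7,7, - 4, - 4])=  [ - 6.94, - 4, - 4, - 9/4, - 1/5,2, 4, 4, 4.12, 7, 7, 9]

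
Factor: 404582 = 2^1*202291^1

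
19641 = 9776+9865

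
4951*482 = 2386382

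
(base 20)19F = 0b1001010011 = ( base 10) 595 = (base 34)HH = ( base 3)211001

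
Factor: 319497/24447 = 29^( - 1 )* 379^1 = 379/29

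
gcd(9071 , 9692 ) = 1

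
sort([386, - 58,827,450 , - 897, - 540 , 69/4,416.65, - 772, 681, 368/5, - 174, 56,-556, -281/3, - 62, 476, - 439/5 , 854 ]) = [ - 897, - 772, - 556, - 540, - 174,-281/3, - 439/5, - 62, - 58,  69/4, 56, 368/5,386,  416.65, 450, 476,681, 827, 854 ] 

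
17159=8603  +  8556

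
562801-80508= 482293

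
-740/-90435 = 148/18087= 0.01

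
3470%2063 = 1407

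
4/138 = 2/69 = 0.03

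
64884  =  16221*4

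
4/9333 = 4/9333 = 0.00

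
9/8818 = 9/8818 = 0.00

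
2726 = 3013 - 287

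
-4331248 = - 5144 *842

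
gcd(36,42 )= 6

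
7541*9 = 67869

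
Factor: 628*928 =2^7*29^1*157^1 = 582784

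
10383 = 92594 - 82211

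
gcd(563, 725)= 1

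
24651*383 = 9441333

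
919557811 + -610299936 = 309257875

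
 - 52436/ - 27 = 1942 + 2/27 =1942.07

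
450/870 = 15/29  =  0.52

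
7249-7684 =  - 435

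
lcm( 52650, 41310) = 2685150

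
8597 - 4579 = 4018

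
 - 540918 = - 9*60102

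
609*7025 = 4278225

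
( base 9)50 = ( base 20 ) 25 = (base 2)101101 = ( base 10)45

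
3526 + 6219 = 9745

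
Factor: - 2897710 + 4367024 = 2^1*7^2*11^1*29^1*47^1 = 1469314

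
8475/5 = 1695 = 1695.00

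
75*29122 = 2184150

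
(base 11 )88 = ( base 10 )96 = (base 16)60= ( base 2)1100000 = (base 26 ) 3I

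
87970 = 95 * 926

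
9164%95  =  44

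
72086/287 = 10298/41 = 251.17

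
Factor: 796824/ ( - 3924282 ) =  - 132804/654047 = -  2^2*3^2*7^1*17^1*31^1*654047^ ( - 1) 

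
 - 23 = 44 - 67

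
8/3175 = 8/3175 = 0.00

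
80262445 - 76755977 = 3506468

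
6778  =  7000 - 222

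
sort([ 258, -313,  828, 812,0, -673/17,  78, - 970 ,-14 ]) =[ - 970, - 313, - 673/17,-14,0, 78,  258,812,828]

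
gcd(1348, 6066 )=674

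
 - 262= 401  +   - 663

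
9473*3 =28419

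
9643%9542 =101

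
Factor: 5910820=2^2 * 5^1*295541^1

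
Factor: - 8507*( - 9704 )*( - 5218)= -430755960304 = - 2^4*47^1*181^1*1213^1*2609^1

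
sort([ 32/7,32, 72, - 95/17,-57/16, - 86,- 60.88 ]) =[ - 86, - 60.88,-95/17 ,-57/16, 32/7,32, 72] 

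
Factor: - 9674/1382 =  - 7^1  =  - 7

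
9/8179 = 9/8179 = 0.00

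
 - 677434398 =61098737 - 738533135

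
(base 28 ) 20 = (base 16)38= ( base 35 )1l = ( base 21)2E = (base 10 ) 56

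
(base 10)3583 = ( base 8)6777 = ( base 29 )47g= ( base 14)143d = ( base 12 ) 20a7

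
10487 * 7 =73409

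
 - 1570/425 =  - 314/85 = - 3.69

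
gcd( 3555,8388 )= 9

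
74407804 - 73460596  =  947208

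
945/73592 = 945/73592 = 0.01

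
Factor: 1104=2^4*3^1 * 23^1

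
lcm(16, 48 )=48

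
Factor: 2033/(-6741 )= -19/63 = - 3^ ( - 2)*7^(-1)*19^1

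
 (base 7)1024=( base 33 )AV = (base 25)EB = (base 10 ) 361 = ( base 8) 551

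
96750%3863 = 175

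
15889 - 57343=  - 41454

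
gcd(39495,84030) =15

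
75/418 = 75/418 = 0.18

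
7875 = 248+7627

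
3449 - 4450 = - 1001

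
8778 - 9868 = -1090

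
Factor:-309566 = - 2^1*31^1 * 4993^1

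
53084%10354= 1314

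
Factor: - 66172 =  - 2^2*71^1*233^1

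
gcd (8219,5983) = 1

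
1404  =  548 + 856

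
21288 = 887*24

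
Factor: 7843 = 11^1 *23^1*31^1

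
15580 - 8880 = 6700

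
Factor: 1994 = 2^1*997^1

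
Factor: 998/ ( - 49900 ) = -1/50 = -2^( - 1 )*5^( - 2)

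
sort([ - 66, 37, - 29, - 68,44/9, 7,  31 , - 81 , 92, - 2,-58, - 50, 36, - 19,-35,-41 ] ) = [ - 81, - 68, - 66, - 58, - 50, - 41, - 35,-29, - 19,-2, 44/9 , 7,  31,  36,  37,92] 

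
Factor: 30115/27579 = 95/87 = 3^(- 1)*5^1*19^1 *29^( - 1)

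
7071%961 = 344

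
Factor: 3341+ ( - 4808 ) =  - 3^2 * 163^1 = -1467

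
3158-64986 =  - 61828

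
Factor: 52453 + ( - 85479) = -2^1*7^2*337^1 =-33026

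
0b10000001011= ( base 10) 1035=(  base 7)3006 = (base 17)39F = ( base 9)1370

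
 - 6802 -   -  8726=1924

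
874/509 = 874/509 = 1.72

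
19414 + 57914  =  77328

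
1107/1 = 1107   =  1107.00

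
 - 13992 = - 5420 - 8572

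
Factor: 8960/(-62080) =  - 14/97= - 2^1*7^1 *97^( - 1)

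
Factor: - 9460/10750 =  - 22/25=- 2^1 * 5^( - 2) * 11^1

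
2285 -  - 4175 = 6460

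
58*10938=634404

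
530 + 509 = 1039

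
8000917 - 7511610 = 489307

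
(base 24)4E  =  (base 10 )110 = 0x6E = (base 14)7C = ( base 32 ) 3e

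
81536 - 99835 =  - 18299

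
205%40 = 5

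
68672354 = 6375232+62297122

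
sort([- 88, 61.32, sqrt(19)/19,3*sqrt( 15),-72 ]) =[ - 88, - 72, sqrt(19)/19 , 3*sqrt( 15),61.32 ]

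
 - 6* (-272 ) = 1632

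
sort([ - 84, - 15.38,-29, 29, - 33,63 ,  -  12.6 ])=[ -84, - 33, - 29,-15.38, -12.6,  29, 63]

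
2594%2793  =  2594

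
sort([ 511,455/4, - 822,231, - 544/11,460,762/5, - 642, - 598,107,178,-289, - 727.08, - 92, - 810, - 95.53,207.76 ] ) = [ - 822, - 810, - 727.08, - 642, - 598, - 289, - 95.53, - 92,-544/11,107,  455/4,762/5,178,207.76, 231, 460 , 511]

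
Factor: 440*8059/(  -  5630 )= - 354596/563  =  - 2^2 * 11^1*563^( - 1)*8059^1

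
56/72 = 7/9 =0.78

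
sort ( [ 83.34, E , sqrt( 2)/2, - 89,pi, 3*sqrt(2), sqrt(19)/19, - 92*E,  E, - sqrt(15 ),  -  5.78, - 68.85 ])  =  [-92*E,-89, - 68.85,-5.78 , - sqrt( 15 ),sqrt(19)/19 , sqrt(2) /2, E, E,pi, 3*sqrt( 2), 83.34]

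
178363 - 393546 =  - 215183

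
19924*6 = 119544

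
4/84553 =4/84553 = 0.00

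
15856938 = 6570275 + 9286663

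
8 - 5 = 3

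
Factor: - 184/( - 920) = 5^( - 1 ) = 1/5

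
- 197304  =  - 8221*24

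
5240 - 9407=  - 4167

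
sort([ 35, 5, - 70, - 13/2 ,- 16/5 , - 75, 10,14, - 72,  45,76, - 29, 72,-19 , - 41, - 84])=[ - 84, - 75, - 72, - 70,- 41 , - 29, - 19, - 13/2, - 16/5,5,10, 14,  35,45, 72, 76 ]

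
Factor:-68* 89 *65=-2^2*5^1 *13^1*17^1*89^1 = - 393380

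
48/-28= -12/7 = -1.71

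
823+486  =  1309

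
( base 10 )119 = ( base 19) 65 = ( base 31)3Q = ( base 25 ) 4j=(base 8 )167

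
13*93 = 1209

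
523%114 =67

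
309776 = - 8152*( - 38)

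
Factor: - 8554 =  - 2^1*7^1*13^1*47^1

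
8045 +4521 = 12566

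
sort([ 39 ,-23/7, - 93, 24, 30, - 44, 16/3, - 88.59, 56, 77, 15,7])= [ - 93, - 88.59, - 44, - 23/7,16/3,7, 15, 24, 30, 39, 56,77]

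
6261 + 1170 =7431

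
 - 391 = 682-1073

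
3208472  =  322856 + 2885616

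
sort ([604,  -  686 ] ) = [- 686, 604] 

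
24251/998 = 24+299/998 = 24.30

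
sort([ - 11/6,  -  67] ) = [ - 67,-11/6 ] 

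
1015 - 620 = 395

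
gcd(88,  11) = 11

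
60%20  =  0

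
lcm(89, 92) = 8188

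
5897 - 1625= 4272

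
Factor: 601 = 601^1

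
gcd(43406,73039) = 1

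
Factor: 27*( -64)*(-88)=2^9*3^3*11^1= 152064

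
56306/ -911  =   - 62+ 176/911 = -  61.81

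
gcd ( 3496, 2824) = 8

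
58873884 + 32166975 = 91040859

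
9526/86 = 110 + 33/43 = 110.77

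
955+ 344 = 1299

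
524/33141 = 524/33141= 0.02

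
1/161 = 1/161=0.01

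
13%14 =13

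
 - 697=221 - 918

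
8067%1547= 332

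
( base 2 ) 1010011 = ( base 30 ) 2N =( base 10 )83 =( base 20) 43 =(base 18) 4b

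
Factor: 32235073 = 13^1 *139^1 *17839^1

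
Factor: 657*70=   2^1*3^2 *5^1*7^1*73^1= 45990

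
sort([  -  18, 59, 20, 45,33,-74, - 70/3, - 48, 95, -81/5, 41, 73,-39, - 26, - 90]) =[ - 90 , - 74, - 48, -39 ,-26, - 70/3, - 18,-81/5,20,  33, 41, 45 , 59, 73, 95]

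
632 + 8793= 9425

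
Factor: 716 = 2^2*179^1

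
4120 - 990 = 3130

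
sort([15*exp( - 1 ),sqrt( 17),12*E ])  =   [sqrt (17 ), 15*exp( - 1),12*E ]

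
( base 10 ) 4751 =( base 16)128f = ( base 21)AG5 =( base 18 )ebh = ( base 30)58b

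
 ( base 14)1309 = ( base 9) 4522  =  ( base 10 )3341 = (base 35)2PG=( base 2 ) 110100001101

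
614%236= 142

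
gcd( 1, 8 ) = 1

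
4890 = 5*978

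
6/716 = 3/358 = 0.01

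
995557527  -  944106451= 51451076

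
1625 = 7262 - 5637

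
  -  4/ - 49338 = 2/24669 = 0.00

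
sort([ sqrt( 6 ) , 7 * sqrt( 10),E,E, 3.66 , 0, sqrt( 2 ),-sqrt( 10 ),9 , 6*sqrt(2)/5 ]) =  [ - sqrt( 10 ),0,sqrt (2 ),6  *  sqrt(2 )/5,sqrt( 6 ), E, E, 3.66, 9 , 7*sqrt( 10 ) ]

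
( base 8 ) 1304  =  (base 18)236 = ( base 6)3140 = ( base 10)708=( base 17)27B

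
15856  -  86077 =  - 70221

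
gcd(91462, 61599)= 1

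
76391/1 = 76391 = 76391.00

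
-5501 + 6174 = 673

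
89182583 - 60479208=28703375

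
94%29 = 7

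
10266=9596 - -670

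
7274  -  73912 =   -  66638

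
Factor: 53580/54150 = 2^1*5^( - 1 ) * 19^( - 1)*47^1 = 94/95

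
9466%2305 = 246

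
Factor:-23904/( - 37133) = 2^5*3^2*71^(-1 ) * 83^1*523^( - 1 )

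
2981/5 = 2981/5 = 596.20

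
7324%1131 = 538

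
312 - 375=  - 63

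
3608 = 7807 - 4199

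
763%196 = 175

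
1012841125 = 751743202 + 261097923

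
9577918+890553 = 10468471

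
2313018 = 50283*46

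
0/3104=0 = 0.00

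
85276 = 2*42638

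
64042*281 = 17995802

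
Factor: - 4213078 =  - 2^1 * 41^1*191^1*269^1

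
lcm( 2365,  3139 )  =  172645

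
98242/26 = 3778 + 7/13 = 3778.54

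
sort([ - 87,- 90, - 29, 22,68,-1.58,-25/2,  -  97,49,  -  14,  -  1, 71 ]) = [-97 ,  -  90,  -  87, -29, - 14,- 25/2,-1.58,  -  1, 22, 49, 68, 71 ]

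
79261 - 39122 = 40139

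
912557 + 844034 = 1756591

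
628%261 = 106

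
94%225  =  94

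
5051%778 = 383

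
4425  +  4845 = 9270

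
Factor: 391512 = 2^3 *3^1*11^1*1483^1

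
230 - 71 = 159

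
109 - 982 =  - 873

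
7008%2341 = 2326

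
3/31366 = 3/31366=0.00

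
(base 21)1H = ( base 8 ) 46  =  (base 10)38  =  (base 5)123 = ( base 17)24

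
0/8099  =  0  =  0.00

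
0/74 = 0=0.00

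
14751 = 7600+7151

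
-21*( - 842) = 17682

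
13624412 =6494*2098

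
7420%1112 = 748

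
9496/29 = 327+ 13/29=327.45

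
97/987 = 97/987  =  0.10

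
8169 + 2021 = 10190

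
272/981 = 272/981 = 0.28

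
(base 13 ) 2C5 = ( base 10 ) 499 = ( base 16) 1F3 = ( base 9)614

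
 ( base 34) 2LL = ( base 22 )66B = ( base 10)3047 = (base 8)5747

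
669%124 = 49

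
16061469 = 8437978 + 7623491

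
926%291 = 53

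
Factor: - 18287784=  - 2^3*3^2 * 17^1*67^1  *223^1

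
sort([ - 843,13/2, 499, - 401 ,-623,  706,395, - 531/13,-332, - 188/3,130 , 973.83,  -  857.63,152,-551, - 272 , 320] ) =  [ - 857.63, -843, - 623, - 551, - 401,  -  332,-272, - 188/3,-531/13, 13/2 , 130 , 152,320, 395,499,706,973.83] 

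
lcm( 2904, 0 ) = 0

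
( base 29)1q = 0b110111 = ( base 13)43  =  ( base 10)55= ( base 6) 131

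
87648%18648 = 13056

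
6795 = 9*755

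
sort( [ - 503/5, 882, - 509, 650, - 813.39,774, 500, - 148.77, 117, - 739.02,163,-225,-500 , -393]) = [ -813.39, - 739.02,-509 , - 500 , -393, - 225, -148.77,-503/5, 117, 163 , 500,650, 774  ,  882]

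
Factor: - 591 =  - 3^1* 197^1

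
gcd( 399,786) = 3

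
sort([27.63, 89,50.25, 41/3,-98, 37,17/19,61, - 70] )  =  [ - 98, - 70, 17/19 , 41/3,27.63 , 37 , 50.25 , 61,89]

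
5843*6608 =38610544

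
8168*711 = 5807448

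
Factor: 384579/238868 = 20241/12572 = 2^( - 2)*3^2*7^( - 1 )*13^1*173^1*449^ ( - 1) 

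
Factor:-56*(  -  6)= 2^4*3^1*7^1 = 336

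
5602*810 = 4537620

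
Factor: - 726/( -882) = 121/147 =3^( - 1) * 7^ ( - 2) * 11^2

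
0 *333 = 0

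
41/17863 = 41/17863 = 0.00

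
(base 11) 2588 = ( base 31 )3FF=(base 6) 23323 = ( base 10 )3363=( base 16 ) d23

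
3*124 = 372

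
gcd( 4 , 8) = 4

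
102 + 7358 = 7460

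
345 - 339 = 6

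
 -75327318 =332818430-408145748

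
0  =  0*12495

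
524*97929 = 51314796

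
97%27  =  16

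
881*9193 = 8099033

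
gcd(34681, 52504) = 1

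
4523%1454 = 161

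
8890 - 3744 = 5146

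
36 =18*2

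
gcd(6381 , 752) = 1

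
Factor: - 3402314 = -2^1*431^1 * 3947^1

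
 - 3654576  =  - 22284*164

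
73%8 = 1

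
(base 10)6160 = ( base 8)14020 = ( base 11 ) 46A0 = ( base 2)1100000010000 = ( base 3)22110011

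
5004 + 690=5694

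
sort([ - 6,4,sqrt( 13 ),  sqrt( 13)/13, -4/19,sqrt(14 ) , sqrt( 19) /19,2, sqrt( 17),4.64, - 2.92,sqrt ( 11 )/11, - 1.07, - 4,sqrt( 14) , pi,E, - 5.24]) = [ - 6, - 5.24,-4, - 2.92, - 1.07,  -  4/19,sqrt(19)/19,sqrt( 13)/13, sqrt( 11 )/11,2,E, pi,sqrt( 13), sqrt(14), sqrt(14),4,sqrt(17 ),  4.64]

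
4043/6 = 4043/6 = 673.83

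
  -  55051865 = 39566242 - 94618107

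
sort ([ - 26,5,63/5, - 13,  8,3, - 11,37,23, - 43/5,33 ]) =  [-26, - 13, - 11, - 43/5,3, 5,8,63/5,23,33,37 ]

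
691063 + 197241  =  888304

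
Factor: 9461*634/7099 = 2^1 * 31^(-1 )*229^(  -  1)*317^1*9461^1  =  5998274/7099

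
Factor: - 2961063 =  - 3^3*7^1*15667^1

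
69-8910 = - 8841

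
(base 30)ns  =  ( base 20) 1fi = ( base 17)284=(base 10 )718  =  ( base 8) 1316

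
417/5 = 417/5=83.40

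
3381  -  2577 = 804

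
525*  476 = 249900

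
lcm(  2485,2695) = 191345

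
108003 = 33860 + 74143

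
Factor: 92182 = 2^1*46091^1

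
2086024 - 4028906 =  - 1942882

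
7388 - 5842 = 1546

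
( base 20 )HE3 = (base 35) 5RD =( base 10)7083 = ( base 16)1bab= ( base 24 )c73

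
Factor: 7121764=2^2* 13^1* 151^1*907^1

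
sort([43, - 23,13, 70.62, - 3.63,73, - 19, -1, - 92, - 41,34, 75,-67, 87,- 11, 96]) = [ - 92,- 67, - 41,  -  23,  -  19, - 11, - 3.63, - 1, 13, 34, 43,70.62, 73, 75, 87,96]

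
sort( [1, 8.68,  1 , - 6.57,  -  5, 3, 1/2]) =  [-6.57,- 5,1/2 , 1 , 1, 3,8.68]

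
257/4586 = 257/4586 = 0.06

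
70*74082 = 5185740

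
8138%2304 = 1226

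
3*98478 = 295434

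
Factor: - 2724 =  - 2^2*3^1*227^1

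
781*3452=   2696012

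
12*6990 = 83880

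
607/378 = 607/378=1.61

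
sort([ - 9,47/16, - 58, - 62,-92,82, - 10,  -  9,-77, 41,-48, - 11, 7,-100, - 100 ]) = [-100, - 100, - 92 , - 77,- 62, - 58,-48, - 11, - 10,-9,  -  9,47/16,7, 41,82]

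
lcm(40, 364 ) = 3640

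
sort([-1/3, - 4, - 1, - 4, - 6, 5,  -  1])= [ -6,-4,  -  4,-1,-1,-1/3,5 ] 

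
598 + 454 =1052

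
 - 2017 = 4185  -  6202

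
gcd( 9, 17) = 1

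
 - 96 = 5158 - 5254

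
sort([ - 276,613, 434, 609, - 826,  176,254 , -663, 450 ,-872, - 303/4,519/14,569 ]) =[-872 ,-826, - 663,-276,-303/4,  519/14,176, 254,  434, 450,569, 609, 613] 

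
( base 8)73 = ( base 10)59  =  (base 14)43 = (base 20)2J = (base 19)32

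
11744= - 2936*( - 4 )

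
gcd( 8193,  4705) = 1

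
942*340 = 320280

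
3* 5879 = 17637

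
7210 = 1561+5649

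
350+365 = 715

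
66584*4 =266336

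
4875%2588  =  2287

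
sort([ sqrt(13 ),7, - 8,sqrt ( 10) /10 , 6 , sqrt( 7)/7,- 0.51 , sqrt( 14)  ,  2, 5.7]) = [ - 8, - 0.51,sqrt ( 10) /10, sqrt(7 )/7 , 2, sqrt( 13),sqrt(14), 5.7,6,7]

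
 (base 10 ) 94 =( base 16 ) 5E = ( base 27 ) 3D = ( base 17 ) 59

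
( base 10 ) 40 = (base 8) 50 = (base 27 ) 1d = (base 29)1b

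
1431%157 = 18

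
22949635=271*84685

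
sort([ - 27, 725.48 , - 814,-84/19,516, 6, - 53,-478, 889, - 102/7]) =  [  -  814, - 478,- 53, - 27,- 102/7, - 84/19 , 6,  516, 725.48,  889]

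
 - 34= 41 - 75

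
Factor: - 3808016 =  - 2^4* 238001^1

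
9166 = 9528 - 362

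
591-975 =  - 384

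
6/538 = 3/269 = 0.01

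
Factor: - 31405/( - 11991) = 3^( - 1 ) * 5^1*7^( -1)*11^1 =55/21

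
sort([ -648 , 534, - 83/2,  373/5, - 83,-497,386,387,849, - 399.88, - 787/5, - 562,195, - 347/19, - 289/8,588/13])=[ - 648, - 562,-497, - 399.88,  -  787/5, - 83, - 83/2, - 289/8, - 347/19,588/13,373/5,195, 386,387,534,849 ]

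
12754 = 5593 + 7161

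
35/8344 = 5/1192 = 0.00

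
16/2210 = 8/1105 = 0.01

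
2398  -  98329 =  - 95931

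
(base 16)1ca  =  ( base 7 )1223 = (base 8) 712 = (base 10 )458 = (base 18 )178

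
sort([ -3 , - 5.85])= [ - 5.85 , - 3]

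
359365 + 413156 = 772521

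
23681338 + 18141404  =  41822742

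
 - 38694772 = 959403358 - 998098130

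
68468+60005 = 128473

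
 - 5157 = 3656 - 8813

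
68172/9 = 22724/3  =  7574.67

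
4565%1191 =992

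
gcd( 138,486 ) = 6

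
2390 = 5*478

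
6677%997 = 695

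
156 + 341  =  497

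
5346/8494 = 2673/4247=0.63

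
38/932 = 19/466 = 0.04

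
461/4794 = 461/4794 = 0.10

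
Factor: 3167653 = 3167653^1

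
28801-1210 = 27591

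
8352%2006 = 328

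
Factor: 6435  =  3^2*5^1*11^1*13^1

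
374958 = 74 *5067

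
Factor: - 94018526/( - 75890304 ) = 2^( - 6)*3^( - 3 )*23^1*3137^( - 1)* 291983^1 = 6715609/5420736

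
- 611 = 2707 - 3318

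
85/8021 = 85/8021 =0.01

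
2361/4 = 590 + 1/4 = 590.25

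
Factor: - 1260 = -2^2*3^2*5^1 * 7^1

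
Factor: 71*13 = 923=13^1 * 71^1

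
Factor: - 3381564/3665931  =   - 2^2*17^( - 1 )*71881^(-1 )* 281797^1 = - 1127188/1221977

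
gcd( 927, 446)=1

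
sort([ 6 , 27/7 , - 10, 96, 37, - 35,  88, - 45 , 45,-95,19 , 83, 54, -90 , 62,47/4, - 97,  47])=[ - 97, - 95, - 90 , - 45 , - 35, -10,27/7, 6, 47/4 , 19,  37, 45,47,54,62, 83,88, 96]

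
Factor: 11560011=3^1*1433^1 * 2689^1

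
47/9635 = 1/205= 0.00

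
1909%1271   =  638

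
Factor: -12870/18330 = -3^1*11^1*47^ ( - 1)= - 33/47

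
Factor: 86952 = 2^3*3^1*3623^1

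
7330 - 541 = 6789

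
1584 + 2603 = 4187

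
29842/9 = 3315+ 7/9 = 3315.78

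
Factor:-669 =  - 3^1*223^1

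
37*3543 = 131091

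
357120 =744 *480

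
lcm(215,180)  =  7740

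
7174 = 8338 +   -  1164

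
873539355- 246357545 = 627181810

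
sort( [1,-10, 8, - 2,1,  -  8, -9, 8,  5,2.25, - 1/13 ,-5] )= [ -10, - 9, -8, - 5, - 2 , - 1/13, 1,1, 2.25, 5, 8, 8]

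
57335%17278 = 5501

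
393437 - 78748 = 314689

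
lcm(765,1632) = 24480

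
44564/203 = 219 + 107/203= 219.53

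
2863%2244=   619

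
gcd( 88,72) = 8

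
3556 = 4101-545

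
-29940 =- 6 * 4990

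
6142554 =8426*729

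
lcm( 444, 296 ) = 888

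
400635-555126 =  - 154491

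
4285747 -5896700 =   -  1610953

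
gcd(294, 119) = 7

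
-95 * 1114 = - 105830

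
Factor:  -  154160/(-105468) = 2^2* 3^(  -  1 )*5^1*11^(- 1 )* 17^(- 1)*41^1= 820/561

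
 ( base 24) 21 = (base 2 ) 110001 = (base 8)61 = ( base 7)100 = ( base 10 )49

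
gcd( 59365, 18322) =1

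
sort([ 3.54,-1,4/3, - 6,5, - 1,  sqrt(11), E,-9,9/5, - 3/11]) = [ - 9,- 6, - 1 ,  -  1,  -  3/11,4/3, 9/5,E,  sqrt( 11 ),  3.54,5 ] 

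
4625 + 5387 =10012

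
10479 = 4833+5646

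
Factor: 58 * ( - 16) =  - 928=- 2^5 * 29^1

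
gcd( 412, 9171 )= 1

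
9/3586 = 9/3586 = 0.00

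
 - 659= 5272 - 5931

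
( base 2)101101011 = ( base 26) dp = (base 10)363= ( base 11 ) 300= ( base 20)i3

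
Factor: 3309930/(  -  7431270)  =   - 110331/247709=- 3^2*7^( - 1) * 11^( - 1 )*13^1*23^1*41^1*3217^( - 1 )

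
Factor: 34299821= 41^1 * 787^1*1063^1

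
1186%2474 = 1186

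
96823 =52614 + 44209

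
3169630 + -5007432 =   -  1837802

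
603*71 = 42813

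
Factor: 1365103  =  1365103^1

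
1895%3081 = 1895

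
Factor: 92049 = 3^1*61^1*503^1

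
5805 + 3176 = 8981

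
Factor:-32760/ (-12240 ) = 91/34 = 2^(- 1 )*7^1*13^1*17^( -1)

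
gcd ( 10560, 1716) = 132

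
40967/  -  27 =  - 40967/27  =  -1517.30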